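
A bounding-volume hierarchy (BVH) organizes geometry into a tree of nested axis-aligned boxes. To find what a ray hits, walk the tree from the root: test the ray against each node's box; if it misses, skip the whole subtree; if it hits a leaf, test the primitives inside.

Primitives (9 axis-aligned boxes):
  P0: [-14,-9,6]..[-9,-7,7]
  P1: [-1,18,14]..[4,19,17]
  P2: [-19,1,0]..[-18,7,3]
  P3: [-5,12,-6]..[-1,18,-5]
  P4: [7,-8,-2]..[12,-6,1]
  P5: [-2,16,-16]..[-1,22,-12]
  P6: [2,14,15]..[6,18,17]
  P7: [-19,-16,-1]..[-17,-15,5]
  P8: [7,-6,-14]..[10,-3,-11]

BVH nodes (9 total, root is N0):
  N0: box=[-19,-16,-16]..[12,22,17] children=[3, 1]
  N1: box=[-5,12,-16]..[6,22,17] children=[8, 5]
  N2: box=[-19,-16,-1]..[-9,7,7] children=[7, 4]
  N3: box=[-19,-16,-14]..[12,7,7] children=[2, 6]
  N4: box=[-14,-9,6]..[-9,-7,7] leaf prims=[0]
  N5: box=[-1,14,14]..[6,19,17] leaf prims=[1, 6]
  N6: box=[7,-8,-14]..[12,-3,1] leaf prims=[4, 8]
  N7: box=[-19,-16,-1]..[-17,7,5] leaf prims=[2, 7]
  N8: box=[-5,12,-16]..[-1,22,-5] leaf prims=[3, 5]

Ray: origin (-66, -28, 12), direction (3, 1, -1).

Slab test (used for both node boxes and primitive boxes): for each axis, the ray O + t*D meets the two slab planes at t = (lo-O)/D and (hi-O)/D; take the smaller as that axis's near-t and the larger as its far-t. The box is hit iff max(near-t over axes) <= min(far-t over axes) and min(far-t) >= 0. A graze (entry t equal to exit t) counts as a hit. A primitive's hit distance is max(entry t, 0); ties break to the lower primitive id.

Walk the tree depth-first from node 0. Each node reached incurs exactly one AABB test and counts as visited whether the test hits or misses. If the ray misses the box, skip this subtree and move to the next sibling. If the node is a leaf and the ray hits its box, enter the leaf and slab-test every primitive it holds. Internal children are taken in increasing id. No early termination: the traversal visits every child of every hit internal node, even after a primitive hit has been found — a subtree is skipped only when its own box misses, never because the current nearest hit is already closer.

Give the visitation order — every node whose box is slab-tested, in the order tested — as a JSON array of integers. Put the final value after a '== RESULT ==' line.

Walk:
N0 x:[47/3,26] y:[12,50] z:[-5,28] -> hit [47/3,26], descend [1, 3]
  N1 x:[61/3,24] y:[40,50] z:[-5,28] -> miss, prune
  N3 x:[47/3,26] y:[12,35] z:[5,26] -> hit [47/3,26], descend [2, 6]
    N2 x:[47/3,19] y:[12,35] z:[5,13] -> miss, prune
    N6 x:[73/3,26] y:[20,25] z:[11,26] -> hit [73/3,25] leaf, test {P4(miss), P8@t=73/3}

5 AABB tests over nodes [0, 1, 3, 2, 6]; 1 leaf entered; closest P8.

== RESULT ==
[0, 1, 3, 2, 6]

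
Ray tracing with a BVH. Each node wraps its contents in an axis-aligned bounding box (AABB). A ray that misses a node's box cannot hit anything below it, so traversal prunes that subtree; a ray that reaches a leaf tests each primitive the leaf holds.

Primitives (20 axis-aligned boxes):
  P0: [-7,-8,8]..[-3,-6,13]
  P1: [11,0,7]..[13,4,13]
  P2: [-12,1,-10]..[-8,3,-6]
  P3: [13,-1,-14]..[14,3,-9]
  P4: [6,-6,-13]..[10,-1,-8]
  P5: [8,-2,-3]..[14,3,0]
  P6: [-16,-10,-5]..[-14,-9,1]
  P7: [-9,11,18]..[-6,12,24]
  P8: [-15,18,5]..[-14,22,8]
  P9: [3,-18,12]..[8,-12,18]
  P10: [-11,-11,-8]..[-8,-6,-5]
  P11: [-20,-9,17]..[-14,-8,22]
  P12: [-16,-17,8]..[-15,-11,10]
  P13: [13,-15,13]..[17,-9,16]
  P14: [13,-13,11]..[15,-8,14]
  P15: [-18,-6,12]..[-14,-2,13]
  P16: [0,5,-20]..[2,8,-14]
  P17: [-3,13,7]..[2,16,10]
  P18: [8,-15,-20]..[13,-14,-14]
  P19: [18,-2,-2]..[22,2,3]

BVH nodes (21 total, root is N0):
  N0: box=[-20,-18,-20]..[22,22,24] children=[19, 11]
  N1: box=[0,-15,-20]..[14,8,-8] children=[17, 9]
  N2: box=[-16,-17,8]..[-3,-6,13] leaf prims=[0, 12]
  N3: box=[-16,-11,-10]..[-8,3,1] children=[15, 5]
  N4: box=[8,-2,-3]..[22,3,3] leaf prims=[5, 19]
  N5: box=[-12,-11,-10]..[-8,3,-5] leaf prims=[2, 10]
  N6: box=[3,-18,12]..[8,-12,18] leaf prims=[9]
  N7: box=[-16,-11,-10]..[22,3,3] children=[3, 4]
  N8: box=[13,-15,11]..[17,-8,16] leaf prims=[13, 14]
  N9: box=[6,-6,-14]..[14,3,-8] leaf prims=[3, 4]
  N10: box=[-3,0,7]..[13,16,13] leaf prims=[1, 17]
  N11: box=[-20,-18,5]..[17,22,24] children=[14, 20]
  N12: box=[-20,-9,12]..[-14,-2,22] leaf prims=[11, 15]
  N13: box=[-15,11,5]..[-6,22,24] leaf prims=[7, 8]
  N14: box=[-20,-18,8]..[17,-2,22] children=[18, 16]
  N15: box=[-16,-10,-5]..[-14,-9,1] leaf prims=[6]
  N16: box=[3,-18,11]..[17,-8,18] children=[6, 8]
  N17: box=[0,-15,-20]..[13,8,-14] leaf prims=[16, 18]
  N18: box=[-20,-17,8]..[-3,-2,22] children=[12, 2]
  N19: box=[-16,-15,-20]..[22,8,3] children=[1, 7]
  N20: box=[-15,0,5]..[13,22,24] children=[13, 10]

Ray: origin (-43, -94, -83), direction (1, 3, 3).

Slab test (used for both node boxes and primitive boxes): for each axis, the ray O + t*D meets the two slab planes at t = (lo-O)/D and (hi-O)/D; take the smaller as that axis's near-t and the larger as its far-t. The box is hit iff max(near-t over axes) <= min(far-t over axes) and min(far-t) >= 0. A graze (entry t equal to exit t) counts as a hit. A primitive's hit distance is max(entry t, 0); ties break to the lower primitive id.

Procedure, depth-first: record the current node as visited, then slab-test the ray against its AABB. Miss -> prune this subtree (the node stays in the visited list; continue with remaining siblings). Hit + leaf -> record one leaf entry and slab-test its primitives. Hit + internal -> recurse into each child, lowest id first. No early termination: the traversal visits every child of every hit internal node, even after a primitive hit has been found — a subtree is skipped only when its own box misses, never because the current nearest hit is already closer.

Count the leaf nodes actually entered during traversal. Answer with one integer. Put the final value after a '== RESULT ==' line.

Trace the traversal:
N0 x:[23,65] y:[76/3,116/3] z:[21,107/3] -> hit [76/3,107/3], descend [11, 19]
  N11 x:[23,60] y:[76/3,116/3] z:[88/3,107/3] -> hit [88/3,107/3], descend [14, 20]
    N14 x:[23,60] y:[76/3,92/3] z:[91/3,35] -> hit [91/3,92/3], descend [16, 18]
      N16 x:[46,60] y:[76/3,86/3] z:[94/3,101/3] -> miss, prune
      N18 x:[23,40] y:[77/3,92/3] z:[91/3,35] -> hit [91/3,92/3], descend [2, 12]
        N2 x:[27,40] y:[77/3,88/3] z:[91/3,32] -> miss, prune
        N12 x:[23,29] y:[85/3,92/3] z:[95/3,35] -> miss, prune
    N20 x:[28,56] y:[94/3,116/3] z:[88/3,107/3] -> hit [94/3,107/3], descend [10, 13]
      N10 x:[40,56] y:[94/3,110/3] z:[30,32] -> miss, prune
      N13 x:[28,37] y:[35,116/3] z:[88/3,107/3] -> hit [35,107/3] leaf, test {P7@t=35, P8(miss)}
  N19 x:[27,65] y:[79/3,34] z:[21,86/3] -> hit [27,86/3], descend [1, 7]
    N1 x:[43,57] y:[79/3,34] z:[21,25] -> miss, prune
    N7 x:[27,65] y:[83/3,97/3] z:[73/3,86/3] -> hit [83/3,86/3], descend [3, 4]
      N3 x:[27,35] y:[83/3,97/3] z:[73/3,28] -> hit [83/3,28], descend [5, 15]
        N5 x:[31,35] y:[83/3,97/3] z:[73/3,26] -> miss, prune
        N15 x:[27,29] y:[28,85/3] z:[26,28] -> hit [28,28] leaf, test {P6@t=28}
      N4 x:[51,65] y:[92/3,97/3] z:[80/3,86/3] -> miss, prune

Visited [0, 11, 14, 16, 18, 2, 12, 20, 10, 13, 19, 1, 7, 3, 5, 15, 4]. Tests: 17 box, 2 leaf. Nearest: P6.

== RESULT ==
2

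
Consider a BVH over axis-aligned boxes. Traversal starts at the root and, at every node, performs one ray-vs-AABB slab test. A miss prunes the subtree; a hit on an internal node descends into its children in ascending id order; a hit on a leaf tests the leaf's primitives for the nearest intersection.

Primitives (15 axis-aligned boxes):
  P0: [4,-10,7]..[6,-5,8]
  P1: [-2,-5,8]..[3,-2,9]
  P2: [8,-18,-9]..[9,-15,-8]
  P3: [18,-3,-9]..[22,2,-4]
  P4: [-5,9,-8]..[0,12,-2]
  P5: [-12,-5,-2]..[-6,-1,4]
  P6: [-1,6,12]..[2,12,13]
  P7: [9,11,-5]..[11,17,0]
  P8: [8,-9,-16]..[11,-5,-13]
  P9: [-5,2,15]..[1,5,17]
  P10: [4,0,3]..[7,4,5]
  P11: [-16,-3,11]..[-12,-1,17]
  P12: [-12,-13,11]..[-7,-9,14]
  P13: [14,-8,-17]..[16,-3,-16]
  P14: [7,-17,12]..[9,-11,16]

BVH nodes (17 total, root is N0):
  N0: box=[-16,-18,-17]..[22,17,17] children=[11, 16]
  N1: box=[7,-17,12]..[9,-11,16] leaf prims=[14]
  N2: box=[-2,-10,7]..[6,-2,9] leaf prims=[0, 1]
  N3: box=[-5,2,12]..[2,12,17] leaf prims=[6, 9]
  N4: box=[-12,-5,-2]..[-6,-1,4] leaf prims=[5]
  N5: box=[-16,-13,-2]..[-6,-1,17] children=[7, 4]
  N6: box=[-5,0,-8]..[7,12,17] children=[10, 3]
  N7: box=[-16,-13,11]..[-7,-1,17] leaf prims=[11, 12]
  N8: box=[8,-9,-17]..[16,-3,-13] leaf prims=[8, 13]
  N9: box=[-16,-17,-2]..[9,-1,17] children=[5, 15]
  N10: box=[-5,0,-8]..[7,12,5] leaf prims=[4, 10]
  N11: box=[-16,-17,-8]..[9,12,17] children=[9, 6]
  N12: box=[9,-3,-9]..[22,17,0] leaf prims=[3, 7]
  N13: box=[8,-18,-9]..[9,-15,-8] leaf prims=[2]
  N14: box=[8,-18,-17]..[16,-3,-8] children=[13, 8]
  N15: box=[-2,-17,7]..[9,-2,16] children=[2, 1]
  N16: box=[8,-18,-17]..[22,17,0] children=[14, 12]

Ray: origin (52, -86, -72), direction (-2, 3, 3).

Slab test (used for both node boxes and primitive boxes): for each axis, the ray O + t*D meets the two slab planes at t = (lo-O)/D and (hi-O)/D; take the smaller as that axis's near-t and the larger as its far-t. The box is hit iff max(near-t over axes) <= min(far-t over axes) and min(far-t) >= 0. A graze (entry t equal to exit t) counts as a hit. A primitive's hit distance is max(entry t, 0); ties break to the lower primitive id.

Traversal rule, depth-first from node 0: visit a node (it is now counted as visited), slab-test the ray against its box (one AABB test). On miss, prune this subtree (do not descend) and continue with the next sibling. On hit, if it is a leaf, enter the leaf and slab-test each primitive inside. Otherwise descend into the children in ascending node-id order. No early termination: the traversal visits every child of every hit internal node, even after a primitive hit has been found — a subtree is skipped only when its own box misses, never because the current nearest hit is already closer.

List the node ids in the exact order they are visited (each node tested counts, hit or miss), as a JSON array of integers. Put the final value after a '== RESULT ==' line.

Traverse from the root:
N0 x:[15,34] y:[68/3,103/3] z:[55/3,89/3] -> hit [68/3,89/3], descend [11, 16]
  N11 x:[43/2,34] y:[23,98/3] z:[64/3,89/3] -> hit [23,89/3], descend [6, 9]
    N6 x:[45/2,57/2] y:[86/3,98/3] z:[64/3,89/3] -> miss, prune
    N9 x:[43/2,34] y:[23,85/3] z:[70/3,89/3] -> hit [70/3,85/3], descend [5, 15]
      N5 x:[29,34] y:[73/3,85/3] z:[70/3,89/3] -> miss, prune
      N15 x:[43/2,27] y:[23,28] z:[79/3,88/3] -> hit [79/3,27], descend [1, 2]
        N1 x:[43/2,45/2] y:[23,25] z:[28,88/3] -> miss, prune
        N2 x:[23,27] y:[76/3,28] z:[79/3,27] -> hit [79/3,27] leaf, test {P0(miss), P1@t=27}
  N16 x:[15,22] y:[68/3,103/3] z:[55/3,24] -> miss, prune

order=[0, 11, 6, 9, 5, 15, 1, 2, 16]  |boxes|=9  |leaves|=1  hit=P1

== RESULT ==
[0, 11, 6, 9, 5, 15, 1, 2, 16]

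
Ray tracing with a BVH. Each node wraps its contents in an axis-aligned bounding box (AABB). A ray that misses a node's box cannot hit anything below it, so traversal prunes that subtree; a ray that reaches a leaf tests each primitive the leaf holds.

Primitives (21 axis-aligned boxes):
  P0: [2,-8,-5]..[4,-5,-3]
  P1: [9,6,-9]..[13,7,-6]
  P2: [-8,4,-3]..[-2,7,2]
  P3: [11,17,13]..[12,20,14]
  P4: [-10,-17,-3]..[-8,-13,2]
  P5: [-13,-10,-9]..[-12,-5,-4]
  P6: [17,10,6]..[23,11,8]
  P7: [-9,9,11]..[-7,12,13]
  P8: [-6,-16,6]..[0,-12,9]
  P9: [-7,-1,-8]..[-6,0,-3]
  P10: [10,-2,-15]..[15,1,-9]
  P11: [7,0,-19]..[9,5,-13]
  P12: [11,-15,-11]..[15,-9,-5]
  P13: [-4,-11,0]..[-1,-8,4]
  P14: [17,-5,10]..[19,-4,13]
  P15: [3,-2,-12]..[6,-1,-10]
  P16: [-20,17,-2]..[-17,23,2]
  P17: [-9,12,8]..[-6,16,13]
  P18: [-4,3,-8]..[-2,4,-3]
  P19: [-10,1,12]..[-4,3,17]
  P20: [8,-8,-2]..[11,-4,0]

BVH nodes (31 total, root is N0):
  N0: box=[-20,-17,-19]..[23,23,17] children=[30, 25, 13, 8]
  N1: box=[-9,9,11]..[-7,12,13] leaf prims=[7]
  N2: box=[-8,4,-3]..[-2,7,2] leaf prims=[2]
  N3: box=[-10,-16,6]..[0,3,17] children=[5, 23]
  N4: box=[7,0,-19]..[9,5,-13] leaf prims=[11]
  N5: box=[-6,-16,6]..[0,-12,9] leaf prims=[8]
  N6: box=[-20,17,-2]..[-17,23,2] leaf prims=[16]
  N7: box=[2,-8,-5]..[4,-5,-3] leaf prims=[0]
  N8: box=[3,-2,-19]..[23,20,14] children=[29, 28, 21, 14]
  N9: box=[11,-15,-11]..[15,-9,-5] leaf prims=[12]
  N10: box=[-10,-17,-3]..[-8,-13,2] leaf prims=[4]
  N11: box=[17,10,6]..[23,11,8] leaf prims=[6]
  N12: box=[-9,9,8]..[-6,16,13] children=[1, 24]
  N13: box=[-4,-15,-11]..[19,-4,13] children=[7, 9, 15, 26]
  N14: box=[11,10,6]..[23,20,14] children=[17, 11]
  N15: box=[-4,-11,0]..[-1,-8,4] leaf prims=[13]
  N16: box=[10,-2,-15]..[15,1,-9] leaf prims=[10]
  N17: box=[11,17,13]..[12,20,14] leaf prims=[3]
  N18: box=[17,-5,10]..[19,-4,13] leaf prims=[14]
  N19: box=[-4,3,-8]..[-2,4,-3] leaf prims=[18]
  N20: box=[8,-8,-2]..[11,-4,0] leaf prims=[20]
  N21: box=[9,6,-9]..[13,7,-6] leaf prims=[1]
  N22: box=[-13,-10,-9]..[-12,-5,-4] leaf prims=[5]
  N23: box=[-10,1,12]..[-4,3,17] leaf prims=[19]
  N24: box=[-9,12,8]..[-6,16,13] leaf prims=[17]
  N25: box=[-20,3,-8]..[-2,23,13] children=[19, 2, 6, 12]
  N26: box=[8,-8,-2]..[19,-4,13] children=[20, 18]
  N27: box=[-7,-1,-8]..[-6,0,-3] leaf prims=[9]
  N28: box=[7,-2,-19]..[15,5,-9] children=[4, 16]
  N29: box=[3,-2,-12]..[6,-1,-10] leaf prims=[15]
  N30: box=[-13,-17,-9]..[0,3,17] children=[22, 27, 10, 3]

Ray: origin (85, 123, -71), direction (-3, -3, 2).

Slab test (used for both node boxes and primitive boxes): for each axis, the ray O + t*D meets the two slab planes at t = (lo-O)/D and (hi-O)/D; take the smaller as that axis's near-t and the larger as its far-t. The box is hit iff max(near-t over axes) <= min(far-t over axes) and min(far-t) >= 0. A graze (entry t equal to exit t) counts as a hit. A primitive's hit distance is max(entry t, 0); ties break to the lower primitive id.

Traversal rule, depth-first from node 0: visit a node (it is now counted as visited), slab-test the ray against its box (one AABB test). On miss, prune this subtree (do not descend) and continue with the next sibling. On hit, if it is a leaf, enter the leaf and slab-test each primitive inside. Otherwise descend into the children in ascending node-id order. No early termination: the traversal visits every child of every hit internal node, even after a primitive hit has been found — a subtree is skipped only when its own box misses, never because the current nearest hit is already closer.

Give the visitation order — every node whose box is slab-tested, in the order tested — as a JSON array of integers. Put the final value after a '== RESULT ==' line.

Walk:
N0 x:[62/3,35] y:[100/3,140/3] z:[26,44] -> hit [100/3,35], descend [8, 13, 25, 30]
  N8 x:[62/3,82/3] y:[103/3,125/3] z:[26,85/2] -> miss, prune
  N13 x:[22,89/3] y:[127/3,46] z:[30,42] -> miss, prune
  N25 x:[29,35] y:[100/3,40] z:[63/2,42] -> hit [100/3,35], descend [2, 6, 12, 19]
    N2 x:[29,31] y:[116/3,119/3] z:[34,73/2] -> miss, prune
    N6 x:[34,35] y:[100/3,106/3] z:[69/2,73/2] -> hit [69/2,35] leaf, test {P16@t=69/2}
    N12 x:[91/3,94/3] y:[107/3,38] z:[79/2,42] -> miss, prune
    N19 x:[29,89/3] y:[119/3,40] z:[63/2,34] -> miss, prune
  N30 x:[85/3,98/3] y:[40,140/3] z:[31,44] -> miss, prune

Summary -> nodes [0, 8, 13, 25, 2, 6, 12, 19, 30]; box-tests=9; leaf-entries=1; first=P16

== RESULT ==
[0, 8, 13, 25, 2, 6, 12, 19, 30]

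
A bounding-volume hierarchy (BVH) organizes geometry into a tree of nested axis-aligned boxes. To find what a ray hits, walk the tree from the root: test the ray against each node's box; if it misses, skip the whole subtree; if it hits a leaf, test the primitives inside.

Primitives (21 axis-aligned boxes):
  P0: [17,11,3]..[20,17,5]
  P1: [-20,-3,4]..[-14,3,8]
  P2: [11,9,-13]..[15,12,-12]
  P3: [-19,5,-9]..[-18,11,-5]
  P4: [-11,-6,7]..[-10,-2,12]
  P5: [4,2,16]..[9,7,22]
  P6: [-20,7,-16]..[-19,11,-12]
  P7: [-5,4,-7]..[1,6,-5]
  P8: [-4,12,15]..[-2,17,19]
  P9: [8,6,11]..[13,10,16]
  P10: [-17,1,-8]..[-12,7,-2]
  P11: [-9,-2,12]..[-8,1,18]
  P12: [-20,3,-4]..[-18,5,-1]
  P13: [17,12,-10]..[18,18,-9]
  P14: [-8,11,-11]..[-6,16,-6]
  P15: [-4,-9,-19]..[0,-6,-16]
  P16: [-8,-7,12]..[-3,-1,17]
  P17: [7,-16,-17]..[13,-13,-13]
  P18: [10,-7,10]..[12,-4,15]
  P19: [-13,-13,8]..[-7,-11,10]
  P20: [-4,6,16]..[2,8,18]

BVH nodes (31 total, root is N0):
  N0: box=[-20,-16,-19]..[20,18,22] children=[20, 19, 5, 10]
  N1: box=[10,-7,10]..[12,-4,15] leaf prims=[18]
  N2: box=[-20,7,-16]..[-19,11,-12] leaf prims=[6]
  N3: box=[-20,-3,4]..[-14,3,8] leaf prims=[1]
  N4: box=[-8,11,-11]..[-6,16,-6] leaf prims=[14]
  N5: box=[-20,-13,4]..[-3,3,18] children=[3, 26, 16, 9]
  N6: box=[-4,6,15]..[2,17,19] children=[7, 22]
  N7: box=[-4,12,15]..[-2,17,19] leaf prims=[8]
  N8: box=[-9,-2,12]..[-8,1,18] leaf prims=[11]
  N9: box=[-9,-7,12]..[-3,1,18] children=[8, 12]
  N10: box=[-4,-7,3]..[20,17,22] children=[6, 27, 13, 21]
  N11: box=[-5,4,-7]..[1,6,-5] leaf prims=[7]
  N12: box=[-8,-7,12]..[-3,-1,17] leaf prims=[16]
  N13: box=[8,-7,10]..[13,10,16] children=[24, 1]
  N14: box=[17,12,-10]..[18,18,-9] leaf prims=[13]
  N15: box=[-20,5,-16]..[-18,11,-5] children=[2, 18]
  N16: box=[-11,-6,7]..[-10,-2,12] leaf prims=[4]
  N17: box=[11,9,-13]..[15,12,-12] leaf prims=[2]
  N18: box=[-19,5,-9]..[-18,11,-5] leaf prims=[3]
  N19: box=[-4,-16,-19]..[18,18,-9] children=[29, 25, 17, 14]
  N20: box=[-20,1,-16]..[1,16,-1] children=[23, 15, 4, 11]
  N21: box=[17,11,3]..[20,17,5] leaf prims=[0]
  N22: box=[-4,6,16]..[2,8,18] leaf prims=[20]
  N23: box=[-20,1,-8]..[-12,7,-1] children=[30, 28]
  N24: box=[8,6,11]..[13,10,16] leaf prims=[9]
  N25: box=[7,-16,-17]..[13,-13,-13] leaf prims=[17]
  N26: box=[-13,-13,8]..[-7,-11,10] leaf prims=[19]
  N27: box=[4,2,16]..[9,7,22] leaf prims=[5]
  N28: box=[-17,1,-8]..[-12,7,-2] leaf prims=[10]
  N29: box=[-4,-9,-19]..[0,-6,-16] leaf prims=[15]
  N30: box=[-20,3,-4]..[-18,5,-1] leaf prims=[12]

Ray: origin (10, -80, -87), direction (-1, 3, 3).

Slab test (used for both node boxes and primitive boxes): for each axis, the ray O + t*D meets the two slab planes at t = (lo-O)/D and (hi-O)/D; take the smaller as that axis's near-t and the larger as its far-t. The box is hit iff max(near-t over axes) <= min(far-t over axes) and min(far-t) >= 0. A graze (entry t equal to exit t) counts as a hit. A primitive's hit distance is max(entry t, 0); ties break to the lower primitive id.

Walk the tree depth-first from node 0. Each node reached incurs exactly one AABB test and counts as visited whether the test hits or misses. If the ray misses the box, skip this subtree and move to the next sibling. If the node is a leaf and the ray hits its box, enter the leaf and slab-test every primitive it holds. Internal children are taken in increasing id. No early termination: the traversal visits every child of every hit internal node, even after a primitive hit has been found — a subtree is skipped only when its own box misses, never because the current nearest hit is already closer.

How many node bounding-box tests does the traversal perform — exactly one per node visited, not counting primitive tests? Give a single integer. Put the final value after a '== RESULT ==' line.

Trace the traversal:
N0 x:[-10,30] y:[64/3,98/3] z:[68/3,109/3] -> hit [68/3,30], descend [5, 10, 19, 20]
  N5 x:[13,30] y:[67/3,83/3] z:[91/3,35] -> miss, prune
  N10 x:[-10,14] y:[73/3,97/3] z:[30,109/3] -> miss, prune
  N19 x:[-8,14] y:[64/3,98/3] z:[68/3,26] -> miss, prune
  N20 x:[9,30] y:[27,32] z:[71/3,86/3] -> hit [27,86/3], descend [4, 11, 15, 23]
    N4 x:[16,18] y:[91/3,32] z:[76/3,27] -> miss, prune
    N11 x:[9,15] y:[28,86/3] z:[80/3,82/3] -> miss, prune
    N15 x:[28,30] y:[85/3,91/3] z:[71/3,82/3] -> miss, prune
    N23 x:[22,30] y:[27,29] z:[79/3,86/3] -> hit [27,86/3], descend [28, 30]
      N28 x:[22,27] y:[27,29] z:[79/3,85/3] -> hit [27,27] leaf, test {P10@t=27}
      N30 x:[28,30] y:[83/3,85/3] z:[83/3,86/3] -> hit [28,85/3] leaf, test {P12@t=28}

Visited [0, 5, 10, 19, 20, 4, 11, 15, 23, 28, 30]. Tests: 11 box, 2 leaf. Nearest: P10.

== RESULT ==
11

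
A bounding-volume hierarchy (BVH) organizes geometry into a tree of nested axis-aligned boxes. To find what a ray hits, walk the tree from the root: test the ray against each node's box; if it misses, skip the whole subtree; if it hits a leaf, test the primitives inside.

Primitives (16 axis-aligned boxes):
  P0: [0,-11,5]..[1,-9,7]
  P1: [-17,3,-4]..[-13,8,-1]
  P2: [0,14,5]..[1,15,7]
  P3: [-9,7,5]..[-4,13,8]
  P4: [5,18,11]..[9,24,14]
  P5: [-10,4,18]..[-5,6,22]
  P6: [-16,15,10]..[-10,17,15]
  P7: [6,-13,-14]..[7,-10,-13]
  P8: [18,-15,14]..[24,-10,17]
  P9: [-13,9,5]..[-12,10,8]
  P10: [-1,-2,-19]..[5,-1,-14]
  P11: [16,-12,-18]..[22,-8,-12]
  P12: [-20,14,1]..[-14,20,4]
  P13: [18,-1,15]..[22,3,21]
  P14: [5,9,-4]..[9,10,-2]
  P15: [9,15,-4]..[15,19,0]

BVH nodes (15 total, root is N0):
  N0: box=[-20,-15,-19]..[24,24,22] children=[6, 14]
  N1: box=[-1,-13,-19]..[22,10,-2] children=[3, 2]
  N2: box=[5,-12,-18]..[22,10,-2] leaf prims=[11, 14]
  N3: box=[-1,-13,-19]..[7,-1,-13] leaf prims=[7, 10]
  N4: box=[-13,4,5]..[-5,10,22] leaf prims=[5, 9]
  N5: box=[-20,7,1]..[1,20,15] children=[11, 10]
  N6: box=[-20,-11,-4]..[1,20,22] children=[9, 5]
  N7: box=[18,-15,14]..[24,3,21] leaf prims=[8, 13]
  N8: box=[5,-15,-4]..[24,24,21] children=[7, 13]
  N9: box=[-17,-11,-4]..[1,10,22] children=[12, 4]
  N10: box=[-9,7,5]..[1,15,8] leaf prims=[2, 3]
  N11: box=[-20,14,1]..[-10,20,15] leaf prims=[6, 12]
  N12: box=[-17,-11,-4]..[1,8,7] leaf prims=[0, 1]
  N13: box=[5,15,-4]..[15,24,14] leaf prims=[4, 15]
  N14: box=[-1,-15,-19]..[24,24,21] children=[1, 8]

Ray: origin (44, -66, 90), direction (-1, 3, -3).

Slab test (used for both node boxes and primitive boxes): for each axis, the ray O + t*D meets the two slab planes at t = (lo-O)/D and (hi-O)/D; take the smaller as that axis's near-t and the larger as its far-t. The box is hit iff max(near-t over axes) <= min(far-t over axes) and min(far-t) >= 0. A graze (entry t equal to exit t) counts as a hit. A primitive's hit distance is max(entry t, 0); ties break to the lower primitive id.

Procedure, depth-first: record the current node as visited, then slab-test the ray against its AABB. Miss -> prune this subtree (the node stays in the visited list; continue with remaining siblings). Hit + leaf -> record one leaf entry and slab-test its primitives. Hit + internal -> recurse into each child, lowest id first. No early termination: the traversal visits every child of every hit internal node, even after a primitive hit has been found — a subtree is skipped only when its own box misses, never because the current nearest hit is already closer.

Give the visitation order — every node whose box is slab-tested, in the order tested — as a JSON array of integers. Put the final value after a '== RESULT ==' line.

Walk:
N0 x:[20,64] y:[17,30] z:[68/3,109/3] -> hit [68/3,30], descend [6, 14]
  N6 x:[43,64] y:[55/3,86/3] z:[68/3,94/3] -> miss, prune
  N14 x:[20,45] y:[17,30] z:[23,109/3] -> hit [23,30], descend [1, 8]
    N1 x:[22,45] y:[53/3,76/3] z:[92/3,109/3] -> miss, prune
    N8 x:[20,39] y:[17,30] z:[23,94/3] -> hit [23,30], descend [7, 13]
      N7 x:[20,26] y:[17,23] z:[23,76/3] -> hit [23,23] leaf, test {P8(miss), P13@t=23}
      N13 x:[29,39] y:[27,30] z:[76/3,94/3] -> hit [29,30] leaf, test {P4(miss), P15(miss)}

7 AABB tests over nodes [0, 6, 14, 1, 8, 7, 13]; 2 leaves entered; closest P13.

== RESULT ==
[0, 6, 14, 1, 8, 7, 13]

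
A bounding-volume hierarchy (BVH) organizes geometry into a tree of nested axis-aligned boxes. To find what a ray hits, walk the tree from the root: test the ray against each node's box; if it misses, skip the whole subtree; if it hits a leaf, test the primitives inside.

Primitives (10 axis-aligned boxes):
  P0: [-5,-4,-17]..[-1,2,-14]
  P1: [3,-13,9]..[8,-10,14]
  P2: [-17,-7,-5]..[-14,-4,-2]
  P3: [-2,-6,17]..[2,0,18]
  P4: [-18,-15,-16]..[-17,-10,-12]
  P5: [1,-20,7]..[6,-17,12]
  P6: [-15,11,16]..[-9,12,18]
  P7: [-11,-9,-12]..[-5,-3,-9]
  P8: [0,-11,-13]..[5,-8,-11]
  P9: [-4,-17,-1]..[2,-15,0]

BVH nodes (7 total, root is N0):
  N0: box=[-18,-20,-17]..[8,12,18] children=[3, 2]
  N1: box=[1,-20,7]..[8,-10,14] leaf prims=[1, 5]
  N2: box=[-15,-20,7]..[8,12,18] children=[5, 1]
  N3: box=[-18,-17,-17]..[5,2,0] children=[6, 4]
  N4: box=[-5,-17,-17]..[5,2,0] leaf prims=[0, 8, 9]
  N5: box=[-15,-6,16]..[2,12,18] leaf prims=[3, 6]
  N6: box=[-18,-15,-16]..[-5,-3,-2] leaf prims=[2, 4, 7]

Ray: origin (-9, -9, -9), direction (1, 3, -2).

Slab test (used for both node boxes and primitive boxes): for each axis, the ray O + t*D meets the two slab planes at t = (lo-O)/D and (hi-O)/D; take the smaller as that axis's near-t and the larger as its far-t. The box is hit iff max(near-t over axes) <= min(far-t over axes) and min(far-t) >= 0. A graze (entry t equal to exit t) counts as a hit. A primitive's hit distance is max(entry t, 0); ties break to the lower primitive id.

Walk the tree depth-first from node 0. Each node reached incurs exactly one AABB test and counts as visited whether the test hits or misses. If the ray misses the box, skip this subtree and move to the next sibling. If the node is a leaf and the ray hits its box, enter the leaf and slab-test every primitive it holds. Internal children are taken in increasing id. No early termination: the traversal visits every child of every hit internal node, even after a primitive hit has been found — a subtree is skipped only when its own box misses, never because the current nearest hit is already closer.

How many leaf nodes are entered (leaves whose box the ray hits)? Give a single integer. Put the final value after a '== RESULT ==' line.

Walk:
N0 x:[-9,17] y:[-11/3,7] z:[-27/2,4] -> hit [-11/3,4], descend [2, 3]
  N2 x:[-6,17] y:[-11/3,7] z:[-27/2,-8] -> miss, prune
  N3 x:[-9,14] y:[-8/3,11/3] z:[-9/2,4] -> hit [-8/3,11/3], descend [4, 6]
    N4 x:[4,14] y:[-8/3,11/3] z:[-9/2,4] -> miss, prune
    N6 x:[-9,4] y:[-2,2] z:[-7/2,7/2] -> hit [-2,2] leaf, test {P2(miss), P4(miss), P7@t=0}

5 AABB tests over nodes [0, 2, 3, 4, 6]; 1 leaf entered; closest P7.

== RESULT ==
1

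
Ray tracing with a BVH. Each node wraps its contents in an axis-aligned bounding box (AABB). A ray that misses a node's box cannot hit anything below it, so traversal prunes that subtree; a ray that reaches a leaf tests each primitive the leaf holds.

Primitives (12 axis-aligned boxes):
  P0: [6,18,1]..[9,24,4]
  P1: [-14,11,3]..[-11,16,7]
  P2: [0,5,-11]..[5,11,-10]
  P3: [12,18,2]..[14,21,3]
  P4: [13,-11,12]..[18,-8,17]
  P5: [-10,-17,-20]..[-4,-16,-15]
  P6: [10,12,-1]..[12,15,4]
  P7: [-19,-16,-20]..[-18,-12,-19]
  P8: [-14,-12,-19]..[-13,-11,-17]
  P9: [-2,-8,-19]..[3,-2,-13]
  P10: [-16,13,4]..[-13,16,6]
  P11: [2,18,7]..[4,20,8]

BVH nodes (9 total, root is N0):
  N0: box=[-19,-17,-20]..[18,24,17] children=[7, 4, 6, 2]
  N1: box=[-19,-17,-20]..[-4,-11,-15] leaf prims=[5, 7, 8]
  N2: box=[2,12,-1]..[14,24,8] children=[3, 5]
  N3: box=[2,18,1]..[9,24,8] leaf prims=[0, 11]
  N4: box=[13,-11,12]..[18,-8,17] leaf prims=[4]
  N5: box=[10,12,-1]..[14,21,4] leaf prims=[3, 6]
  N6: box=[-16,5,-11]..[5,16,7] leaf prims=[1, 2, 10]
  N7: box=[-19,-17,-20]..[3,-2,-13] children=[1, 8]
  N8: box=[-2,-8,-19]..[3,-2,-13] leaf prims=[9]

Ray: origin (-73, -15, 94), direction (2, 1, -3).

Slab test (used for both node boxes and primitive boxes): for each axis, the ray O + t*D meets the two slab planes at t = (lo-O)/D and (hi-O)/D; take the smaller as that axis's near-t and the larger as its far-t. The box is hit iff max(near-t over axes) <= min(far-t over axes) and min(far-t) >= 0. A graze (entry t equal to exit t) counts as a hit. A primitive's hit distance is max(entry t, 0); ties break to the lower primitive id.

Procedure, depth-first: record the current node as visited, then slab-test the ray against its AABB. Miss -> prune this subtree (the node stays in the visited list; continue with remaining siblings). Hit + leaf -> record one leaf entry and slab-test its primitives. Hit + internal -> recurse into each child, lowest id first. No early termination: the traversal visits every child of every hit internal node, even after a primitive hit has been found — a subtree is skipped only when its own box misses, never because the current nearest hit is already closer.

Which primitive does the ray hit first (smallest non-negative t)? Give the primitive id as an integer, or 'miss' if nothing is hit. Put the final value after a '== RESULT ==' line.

Trace the traversal:
N0 x:[27,91/2] y:[-2,39] z:[77/3,38] -> hit [27,38], descend [2, 4, 6, 7]
  N2 x:[75/2,87/2] y:[27,39] z:[86/3,95/3] -> miss, prune
  N4 x:[43,91/2] y:[4,7] z:[77/3,82/3] -> miss, prune
  N6 x:[57/2,39] y:[20,31] z:[29,35] -> hit [29,31] leaf, test {P1@t=59/2, P2(miss), P10@t=88/3}
  N7 x:[27,38] y:[-2,13] z:[107/3,38] -> miss, prune

5 AABB tests over nodes [0, 2, 4, 6, 7]; 1 leaf entered; closest P10.

== RESULT ==
10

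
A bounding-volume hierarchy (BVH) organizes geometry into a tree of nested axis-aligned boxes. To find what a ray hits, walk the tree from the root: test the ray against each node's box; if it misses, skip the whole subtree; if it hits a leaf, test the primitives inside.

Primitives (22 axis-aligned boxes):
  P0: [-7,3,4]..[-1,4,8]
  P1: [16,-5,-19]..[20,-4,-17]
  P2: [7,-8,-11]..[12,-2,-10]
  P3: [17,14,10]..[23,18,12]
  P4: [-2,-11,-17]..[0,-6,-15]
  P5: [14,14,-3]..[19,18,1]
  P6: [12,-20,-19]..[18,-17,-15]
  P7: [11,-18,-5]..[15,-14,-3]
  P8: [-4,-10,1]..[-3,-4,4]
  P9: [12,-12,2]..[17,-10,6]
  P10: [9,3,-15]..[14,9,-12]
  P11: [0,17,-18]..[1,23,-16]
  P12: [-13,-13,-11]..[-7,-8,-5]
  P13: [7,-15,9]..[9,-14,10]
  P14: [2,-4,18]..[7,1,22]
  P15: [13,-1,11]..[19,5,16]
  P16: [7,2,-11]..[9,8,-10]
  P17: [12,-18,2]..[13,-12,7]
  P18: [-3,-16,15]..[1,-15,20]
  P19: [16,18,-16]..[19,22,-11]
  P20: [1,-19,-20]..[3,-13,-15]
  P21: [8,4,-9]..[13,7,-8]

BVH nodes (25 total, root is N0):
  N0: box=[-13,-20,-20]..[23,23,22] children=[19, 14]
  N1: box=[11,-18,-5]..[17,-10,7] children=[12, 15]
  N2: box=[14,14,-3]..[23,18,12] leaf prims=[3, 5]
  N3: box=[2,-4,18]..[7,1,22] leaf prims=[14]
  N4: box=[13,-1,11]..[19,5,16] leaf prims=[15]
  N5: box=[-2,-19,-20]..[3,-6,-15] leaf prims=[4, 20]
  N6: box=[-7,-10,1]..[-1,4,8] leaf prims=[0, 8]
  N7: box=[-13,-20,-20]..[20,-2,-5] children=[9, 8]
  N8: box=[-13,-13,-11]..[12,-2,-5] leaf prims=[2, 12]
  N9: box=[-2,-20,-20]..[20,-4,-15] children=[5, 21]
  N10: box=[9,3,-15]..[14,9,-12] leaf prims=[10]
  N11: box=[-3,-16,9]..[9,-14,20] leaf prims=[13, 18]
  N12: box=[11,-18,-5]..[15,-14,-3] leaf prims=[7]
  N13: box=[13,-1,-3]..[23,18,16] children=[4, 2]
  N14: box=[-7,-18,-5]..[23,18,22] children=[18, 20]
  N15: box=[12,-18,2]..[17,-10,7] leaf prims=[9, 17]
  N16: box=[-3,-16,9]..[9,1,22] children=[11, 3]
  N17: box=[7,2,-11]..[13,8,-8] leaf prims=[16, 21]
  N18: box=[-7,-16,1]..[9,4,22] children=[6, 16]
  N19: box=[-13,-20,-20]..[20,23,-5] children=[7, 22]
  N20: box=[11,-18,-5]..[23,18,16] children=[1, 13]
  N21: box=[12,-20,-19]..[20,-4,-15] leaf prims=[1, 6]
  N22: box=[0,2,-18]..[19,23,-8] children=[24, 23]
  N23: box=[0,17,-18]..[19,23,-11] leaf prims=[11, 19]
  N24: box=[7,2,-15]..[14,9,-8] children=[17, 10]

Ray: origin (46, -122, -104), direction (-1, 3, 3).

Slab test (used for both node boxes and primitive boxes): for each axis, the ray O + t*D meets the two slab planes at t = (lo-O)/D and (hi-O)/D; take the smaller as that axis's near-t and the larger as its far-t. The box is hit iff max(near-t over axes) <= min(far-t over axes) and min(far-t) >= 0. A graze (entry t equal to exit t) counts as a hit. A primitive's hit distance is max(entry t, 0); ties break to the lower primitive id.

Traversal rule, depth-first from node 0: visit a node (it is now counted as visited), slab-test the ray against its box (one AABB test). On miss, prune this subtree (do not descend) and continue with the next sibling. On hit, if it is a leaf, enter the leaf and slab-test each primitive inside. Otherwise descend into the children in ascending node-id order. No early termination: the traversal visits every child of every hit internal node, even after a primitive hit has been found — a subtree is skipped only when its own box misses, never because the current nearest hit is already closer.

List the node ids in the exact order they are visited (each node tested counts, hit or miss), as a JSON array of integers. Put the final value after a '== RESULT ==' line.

Walk:
N0 x:[23,59] y:[34,145/3] z:[28,42] -> hit [34,42], descend [14, 19]
  N14 x:[23,53] y:[104/3,140/3] z:[33,42] -> hit [104/3,42], descend [18, 20]
    N18 x:[37,53] y:[106/3,42] z:[35,42] -> hit [37,42], descend [6, 16]
      N6 x:[47,53] y:[112/3,42] z:[35,112/3] -> miss, prune
      N16 x:[37,49] y:[106/3,41] z:[113/3,42] -> hit [113/3,41], descend [3, 11]
        N3 x:[39,44] y:[118/3,41] z:[122/3,42] -> hit [122/3,41] leaf, test {P14@t=122/3}
        N11 x:[37,49] y:[106/3,36] z:[113/3,124/3] -> miss, prune
    N20 x:[23,35] y:[104/3,140/3] z:[33,40] -> hit [104/3,35], descend [1, 13]
      N1 x:[29,35] y:[104/3,112/3] z:[33,37] -> hit [104/3,35], descend [12, 15]
        N12 x:[31,35] y:[104/3,36] z:[33,101/3] -> miss, prune
        N15 x:[29,34] y:[104/3,112/3] z:[106/3,37] -> miss, prune
      N13 x:[23,33] y:[121/3,140/3] z:[101/3,40] -> miss, prune
  N19 x:[26,59] y:[34,145/3] z:[28,33] -> miss, prune

Visited [0, 14, 18, 6, 16, 3, 11, 20, 1, 12, 15, 13, 19]. Tests: 13 box, 1 leaf. Nearest: P14.

== RESULT ==
[0, 14, 18, 6, 16, 3, 11, 20, 1, 12, 15, 13, 19]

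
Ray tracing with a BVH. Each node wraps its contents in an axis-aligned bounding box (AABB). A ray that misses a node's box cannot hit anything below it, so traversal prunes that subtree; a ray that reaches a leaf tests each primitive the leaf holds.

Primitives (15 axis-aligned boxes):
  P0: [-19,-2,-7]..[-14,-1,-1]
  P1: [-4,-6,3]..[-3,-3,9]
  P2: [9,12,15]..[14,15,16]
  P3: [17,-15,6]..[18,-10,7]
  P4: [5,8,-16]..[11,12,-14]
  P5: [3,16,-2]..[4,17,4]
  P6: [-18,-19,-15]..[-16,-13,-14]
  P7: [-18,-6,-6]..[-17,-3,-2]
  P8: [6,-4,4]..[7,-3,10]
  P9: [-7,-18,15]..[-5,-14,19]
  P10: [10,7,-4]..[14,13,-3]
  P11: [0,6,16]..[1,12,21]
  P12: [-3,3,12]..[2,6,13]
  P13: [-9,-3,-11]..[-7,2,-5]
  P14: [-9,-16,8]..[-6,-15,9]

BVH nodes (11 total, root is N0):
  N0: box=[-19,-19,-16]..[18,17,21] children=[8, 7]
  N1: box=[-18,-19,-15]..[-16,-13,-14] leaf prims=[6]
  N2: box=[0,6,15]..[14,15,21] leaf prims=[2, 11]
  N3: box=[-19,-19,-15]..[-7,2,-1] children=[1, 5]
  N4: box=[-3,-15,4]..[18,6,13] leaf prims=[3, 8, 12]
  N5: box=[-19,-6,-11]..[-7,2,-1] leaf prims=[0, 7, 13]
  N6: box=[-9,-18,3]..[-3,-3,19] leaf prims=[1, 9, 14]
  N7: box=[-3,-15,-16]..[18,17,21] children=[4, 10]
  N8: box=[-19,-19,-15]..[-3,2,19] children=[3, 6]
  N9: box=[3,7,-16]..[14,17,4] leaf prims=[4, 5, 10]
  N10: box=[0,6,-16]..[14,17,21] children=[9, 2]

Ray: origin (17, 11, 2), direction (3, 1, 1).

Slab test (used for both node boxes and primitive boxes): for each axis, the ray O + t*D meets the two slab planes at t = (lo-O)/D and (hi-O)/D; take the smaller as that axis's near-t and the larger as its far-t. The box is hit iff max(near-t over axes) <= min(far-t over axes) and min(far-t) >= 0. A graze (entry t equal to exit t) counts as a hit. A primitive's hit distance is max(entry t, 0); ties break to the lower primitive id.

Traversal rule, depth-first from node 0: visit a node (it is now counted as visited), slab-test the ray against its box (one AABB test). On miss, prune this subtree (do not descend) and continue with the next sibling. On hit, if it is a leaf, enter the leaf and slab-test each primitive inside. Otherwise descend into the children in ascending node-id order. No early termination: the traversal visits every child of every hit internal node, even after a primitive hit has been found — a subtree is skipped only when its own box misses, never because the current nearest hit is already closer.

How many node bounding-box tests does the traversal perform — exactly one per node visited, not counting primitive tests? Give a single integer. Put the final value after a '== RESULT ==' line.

Trace the traversal:
N0 x:[-12,1/3] y:[-30,6] z:[-18,19] -> hit [-12,1/3], descend [7, 8]
  N7 x:[-20/3,1/3] y:[-26,6] z:[-18,19] -> hit [-20/3,1/3], descend [4, 10]
    N4 x:[-20/3,1/3] y:[-26,-5] z:[2,11] -> miss, prune
    N10 x:[-17/3,-1] y:[-5,6] z:[-18,19] -> miss, prune
  N8 x:[-12,-20/3] y:[-30,-9] z:[-17,17] -> miss, prune

5 AABB tests over nodes [0, 7, 4, 10, 8]; 0 leaves entered; closest miss.

== RESULT ==
5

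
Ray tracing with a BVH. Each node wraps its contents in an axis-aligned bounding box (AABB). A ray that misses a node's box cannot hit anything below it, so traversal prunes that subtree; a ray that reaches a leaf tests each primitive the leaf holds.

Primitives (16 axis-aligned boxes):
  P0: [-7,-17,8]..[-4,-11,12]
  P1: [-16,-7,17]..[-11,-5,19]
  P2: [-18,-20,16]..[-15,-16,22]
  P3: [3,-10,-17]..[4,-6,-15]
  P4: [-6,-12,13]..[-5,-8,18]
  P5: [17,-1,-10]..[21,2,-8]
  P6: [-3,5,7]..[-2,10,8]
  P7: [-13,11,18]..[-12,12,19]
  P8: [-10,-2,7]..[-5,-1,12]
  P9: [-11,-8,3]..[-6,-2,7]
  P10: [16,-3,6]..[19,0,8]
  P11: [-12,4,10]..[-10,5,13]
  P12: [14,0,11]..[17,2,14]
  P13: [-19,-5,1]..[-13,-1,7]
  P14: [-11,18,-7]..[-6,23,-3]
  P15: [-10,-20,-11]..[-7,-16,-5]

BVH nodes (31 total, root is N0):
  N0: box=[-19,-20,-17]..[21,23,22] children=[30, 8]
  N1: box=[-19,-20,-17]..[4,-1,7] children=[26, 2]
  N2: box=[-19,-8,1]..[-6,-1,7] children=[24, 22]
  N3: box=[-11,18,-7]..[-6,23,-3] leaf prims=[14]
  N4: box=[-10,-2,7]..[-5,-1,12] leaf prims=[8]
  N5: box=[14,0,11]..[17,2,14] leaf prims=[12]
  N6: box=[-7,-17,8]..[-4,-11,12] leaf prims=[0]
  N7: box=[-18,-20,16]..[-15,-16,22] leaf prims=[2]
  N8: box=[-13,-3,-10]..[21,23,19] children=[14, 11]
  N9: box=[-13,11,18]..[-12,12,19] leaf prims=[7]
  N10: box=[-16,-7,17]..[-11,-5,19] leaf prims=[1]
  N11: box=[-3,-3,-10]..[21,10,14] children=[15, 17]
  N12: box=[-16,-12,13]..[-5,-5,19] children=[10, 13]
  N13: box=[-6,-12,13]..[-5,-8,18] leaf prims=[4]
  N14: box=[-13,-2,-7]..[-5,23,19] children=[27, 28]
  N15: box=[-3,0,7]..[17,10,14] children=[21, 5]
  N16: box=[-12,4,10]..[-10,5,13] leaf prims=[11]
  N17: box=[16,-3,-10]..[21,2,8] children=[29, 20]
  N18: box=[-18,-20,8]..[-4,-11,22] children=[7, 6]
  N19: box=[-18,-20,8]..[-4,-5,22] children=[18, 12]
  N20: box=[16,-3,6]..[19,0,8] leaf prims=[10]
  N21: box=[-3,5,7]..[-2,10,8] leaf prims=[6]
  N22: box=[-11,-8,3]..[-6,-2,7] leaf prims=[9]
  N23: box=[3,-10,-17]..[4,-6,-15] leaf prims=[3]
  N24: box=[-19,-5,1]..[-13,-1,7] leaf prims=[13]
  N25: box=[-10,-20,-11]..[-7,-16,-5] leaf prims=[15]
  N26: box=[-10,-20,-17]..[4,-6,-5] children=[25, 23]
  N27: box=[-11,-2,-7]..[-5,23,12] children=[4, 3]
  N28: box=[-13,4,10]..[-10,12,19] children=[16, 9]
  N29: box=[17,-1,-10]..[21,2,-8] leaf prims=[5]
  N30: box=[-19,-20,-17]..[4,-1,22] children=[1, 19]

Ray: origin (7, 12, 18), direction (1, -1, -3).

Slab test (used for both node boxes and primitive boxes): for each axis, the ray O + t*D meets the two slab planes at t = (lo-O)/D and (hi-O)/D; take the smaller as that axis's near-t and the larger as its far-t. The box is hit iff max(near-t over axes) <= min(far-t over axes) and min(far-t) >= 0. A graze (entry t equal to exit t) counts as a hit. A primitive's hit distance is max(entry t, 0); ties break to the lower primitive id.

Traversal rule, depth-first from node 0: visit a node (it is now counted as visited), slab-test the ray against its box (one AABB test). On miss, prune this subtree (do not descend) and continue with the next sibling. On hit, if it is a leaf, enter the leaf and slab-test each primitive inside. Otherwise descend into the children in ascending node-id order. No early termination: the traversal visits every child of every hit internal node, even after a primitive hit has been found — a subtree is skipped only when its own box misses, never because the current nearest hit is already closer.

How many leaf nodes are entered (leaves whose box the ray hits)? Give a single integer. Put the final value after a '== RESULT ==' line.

Trace the traversal:
N0 x:[-26,14] y:[-11,32] z:[-4/3,35/3] -> hit [-4/3,35/3], descend [8, 30]
  N8 x:[-20,14] y:[-11,15] z:[-1/3,28/3] -> hit [-1/3,28/3], descend [11, 14]
    N11 x:[-10,14] y:[2,15] z:[4/3,28/3] -> hit [2,28/3], descend [15, 17]
      N15 x:[-10,10] y:[2,12] z:[4/3,11/3] -> hit [2,11/3], descend [5, 21]
        N5 x:[7,10] y:[10,12] z:[4/3,7/3] -> miss, prune
        N21 x:[-10,-9] y:[2,7] z:[10/3,11/3] -> miss, prune
      N17 x:[9,14] y:[10,15] z:[10/3,28/3] -> miss, prune
    N14 x:[-20,-12] y:[-11,14] z:[-1/3,25/3] -> miss, prune
  N30 x:[-26,-3] y:[13,32] z:[-4/3,35/3] -> miss, prune

9 AABB tests over nodes [0, 8, 11, 15, 5, 21, 17, 14, 30]; 0 leaves entered; closest miss.

== RESULT ==
0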